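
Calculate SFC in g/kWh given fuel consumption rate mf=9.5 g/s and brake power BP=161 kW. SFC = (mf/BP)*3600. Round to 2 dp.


SFC = (mf / BP) * 3600
Rate = 9.5 / 161 = 0.059006 g/(s*kW)
SFC = 0.059006 * 3600 = 212.42 g/kWh


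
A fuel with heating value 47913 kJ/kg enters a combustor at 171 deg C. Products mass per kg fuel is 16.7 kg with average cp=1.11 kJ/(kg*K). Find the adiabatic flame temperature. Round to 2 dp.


T_ad = T_in + Hc / (m_p * cp)
Denominator = 16.7 * 1.11 = 18.5370
Temperature rise = 47913 / 18.5370 = 2584.72 K
T_ad = 171 + 2584.72 = 2755.72 deg C


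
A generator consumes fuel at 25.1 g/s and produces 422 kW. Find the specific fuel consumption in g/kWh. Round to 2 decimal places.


SFC = (mf / BP) * 3600
Rate = 25.1 / 422 = 0.059479 g/(s*kW)
SFC = 0.059479 * 3600 = 214.12 g/kWh


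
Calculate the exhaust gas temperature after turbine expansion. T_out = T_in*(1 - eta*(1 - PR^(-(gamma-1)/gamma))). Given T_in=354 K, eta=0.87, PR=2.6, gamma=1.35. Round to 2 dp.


T_out = T_in * (1 - eta * (1 - PR^(-(gamma-1)/gamma)))
Exponent = -(1.35-1)/1.35 = -0.25925926
PR^exp = 2.6^(-0.25925926) = 0.78057442
Factor = 1 - 0.87*(1 - 0.78057442) = 0.80909975
T_out = 354 * 0.80909975 = 286.42 K


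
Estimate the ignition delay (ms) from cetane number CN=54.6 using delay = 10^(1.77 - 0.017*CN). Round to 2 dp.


delay = 10^(1.77 - 0.017*CN)
Exponent = 1.77 - 0.017*54.6 = 0.8418
delay = 10^0.8418 = 6.95 ms


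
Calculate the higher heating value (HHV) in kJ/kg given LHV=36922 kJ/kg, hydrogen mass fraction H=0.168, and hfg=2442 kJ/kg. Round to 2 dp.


HHV = LHV + hfg * 9 * H
Water addition = 2442 * 9 * 0.168 = 3692.304 kJ/kg
HHV = 36922 + 3692.304 = 40614.30 kJ/kg


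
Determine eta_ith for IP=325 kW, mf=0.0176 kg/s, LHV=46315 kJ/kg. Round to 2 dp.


eta_ith = (IP / (mf * LHV)) * 100
Denominator = 0.0176 * 46315 = 815.1440 kW
eta_ith = (325 / 815.1440) * 100 = 39.87%


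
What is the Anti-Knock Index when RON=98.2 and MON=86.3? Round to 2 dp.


AKI = (RON + MON) / 2
AKI = (98.2 + 86.3) / 2
AKI = 184.5 / 2 = 92.25


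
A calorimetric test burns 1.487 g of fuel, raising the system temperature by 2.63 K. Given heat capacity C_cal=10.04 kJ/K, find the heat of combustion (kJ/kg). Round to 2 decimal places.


Hc = C_cal * delta_T / m_fuel
Q_released = 10.04 * 2.63 = 26.4052 kJ
m_fuel = 1.487 g = 1.487/1000 kg = 0.001487 kg
Hc = 26.4052 / 0.001487 = 17757.36 kJ/kg


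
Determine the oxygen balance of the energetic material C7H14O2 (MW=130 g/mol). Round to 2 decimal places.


OB = -1600 * (2C + H/2 - O) / MW
Inner = 2*7 + 14/2 - 2 = 19.00
OB = -1600 * 19.00 / 130 = -233.85%


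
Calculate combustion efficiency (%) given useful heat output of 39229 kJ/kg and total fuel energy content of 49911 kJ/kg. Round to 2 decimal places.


Efficiency = (Q_useful / Q_fuel) * 100
Efficiency = (39229 / 49911) * 100
Efficiency = 0.7860 * 100 = 78.60%


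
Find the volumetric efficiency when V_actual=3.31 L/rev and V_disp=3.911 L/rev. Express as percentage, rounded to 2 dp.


eta_v = (V_actual / V_disp) * 100
Ratio = 3.31 / 3.911 = 0.8463
eta_v = 0.8463 * 100 = 84.63%


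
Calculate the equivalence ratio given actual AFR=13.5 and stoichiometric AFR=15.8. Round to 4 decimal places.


phi = AFR_stoich / AFR_actual
phi = 15.8 / 13.5 = 1.1704


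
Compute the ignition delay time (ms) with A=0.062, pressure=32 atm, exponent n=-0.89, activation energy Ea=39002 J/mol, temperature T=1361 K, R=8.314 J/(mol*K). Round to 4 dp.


tau = A * P^n * exp(Ea/(R*T))
P^n = 32^(-0.89) = 0.04575268
Ea/(R*T) = 39002/(8.314*1361) = 3.446821
exp(Ea/(R*T)) = 31.400412
tau = 0.062 * 0.04575268 * 31.400412 = 0.0891 ms


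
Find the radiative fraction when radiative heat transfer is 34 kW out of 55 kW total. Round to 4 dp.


f_rad = Q_rad / Q_total
f_rad = 34 / 55 = 0.6182


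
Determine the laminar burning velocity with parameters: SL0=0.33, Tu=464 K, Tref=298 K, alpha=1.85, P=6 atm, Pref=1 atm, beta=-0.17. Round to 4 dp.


SL = SL0 * (Tu/Tref)^alpha * (P/Pref)^beta
T ratio = 464/298 = 1.55704698
(T ratio)^alpha = 1.55704698^1.85 = 2.268601
(P/Pref)^beta = 6^(-0.17) = 0.737419
SL = 0.33 * 2.268601 * 0.737419 = 0.5521 m/s


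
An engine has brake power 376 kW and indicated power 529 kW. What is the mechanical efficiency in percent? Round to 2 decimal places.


eta_mech = (BP / IP) * 100
Ratio = 376 / 529 = 0.7108
eta_mech = 0.7108 * 100 = 71.08%


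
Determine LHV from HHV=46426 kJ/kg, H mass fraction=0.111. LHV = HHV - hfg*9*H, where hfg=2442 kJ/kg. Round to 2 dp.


LHV = HHV - hfg * 9 * H
Water correction = 2442 * 9 * 0.111 = 2439.558 kJ/kg
LHV = 46426 - 2439.558 = 43986.44 kJ/kg


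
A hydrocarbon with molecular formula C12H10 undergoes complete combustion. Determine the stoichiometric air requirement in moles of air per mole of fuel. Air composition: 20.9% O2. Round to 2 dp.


Balanced combustion: C12H10 + 14.5 O2 -> 12 CO2 + 5 H2O
O2 needed = C + H/4 = 12 + 10/4 = 14.50 moles
Air moles = O2 / 0.209 = 14.50 / 0.209 = 69.38 moles air


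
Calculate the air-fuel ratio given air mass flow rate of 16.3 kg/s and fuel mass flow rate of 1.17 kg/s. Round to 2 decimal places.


AFR = m_air / m_fuel
AFR = 16.3 / 1.17 = 13.93


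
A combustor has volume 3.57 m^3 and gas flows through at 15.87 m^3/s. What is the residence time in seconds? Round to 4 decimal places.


tau = V / Q_flow
tau = 3.57 / 15.87 = 0.2250 s


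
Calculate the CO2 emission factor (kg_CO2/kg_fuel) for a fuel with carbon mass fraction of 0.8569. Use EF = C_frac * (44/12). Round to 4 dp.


EF = C_frac * (M_CO2 / M_C)
EF = 0.8569 * (44/12)
EF = 0.8569 * 3.666667 = 3.1420 kg_CO2/kg_fuel


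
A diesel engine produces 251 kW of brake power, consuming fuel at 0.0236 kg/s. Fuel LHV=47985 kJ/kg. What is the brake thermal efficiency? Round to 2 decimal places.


eta_BTE = (BP / (mf * LHV)) * 100
Denominator = 0.0236 * 47985 = 1132.4460 kW
eta_BTE = (251 / 1132.4460) * 100 = 22.16%


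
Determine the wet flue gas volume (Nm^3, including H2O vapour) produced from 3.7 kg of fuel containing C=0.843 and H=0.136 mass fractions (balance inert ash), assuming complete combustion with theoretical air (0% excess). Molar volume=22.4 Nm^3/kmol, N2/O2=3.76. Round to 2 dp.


Per kg fuel: CO2 = (C/12 kmol)*22.4 = (0.843/12)*22.4 = 1.57360 Nm^3
Per kg fuel: H2O = (H/2 kmol)*22.4 = (0.136/2)*22.4 = 1.52320 Nm^3
O2 needed per kg fuel = C/12 + H/4 = 0.843/12 + 0.136/4 = 0.10425000 kmol
Per kg fuel: N2 = O2*3.76*22.4 = 0.10425000*3.76*22.4 = 8.78035 Nm^3
Total per kg = 1.57360 + 1.52320 + 8.78035 = 11.87715 Nm^3
Total = 11.87715 * 3.7 = 43.95 Nm^3


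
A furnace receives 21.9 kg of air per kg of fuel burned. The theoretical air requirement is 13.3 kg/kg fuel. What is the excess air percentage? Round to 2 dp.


Excess air = actual - stoichiometric = 21.9 - 13.3 = 8.60 kg/kg fuel
Excess air % = (excess / stoich) * 100 = (8.60 / 13.3) * 100 = 64.66%


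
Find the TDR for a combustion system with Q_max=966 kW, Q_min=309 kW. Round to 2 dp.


TDR = Q_max / Q_min
TDR = 966 / 309 = 3.13


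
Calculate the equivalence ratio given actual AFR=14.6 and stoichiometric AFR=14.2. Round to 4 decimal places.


phi = AFR_stoich / AFR_actual
phi = 14.2 / 14.6 = 0.9726


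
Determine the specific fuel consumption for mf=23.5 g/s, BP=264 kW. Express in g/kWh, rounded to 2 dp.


SFC = (mf / BP) * 3600
Rate = 23.5 / 264 = 0.089015 g/(s*kW)
SFC = 0.089015 * 3600 = 320.45 g/kWh


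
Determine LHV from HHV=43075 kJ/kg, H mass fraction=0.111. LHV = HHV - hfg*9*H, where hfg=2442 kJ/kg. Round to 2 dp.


LHV = HHV - hfg * 9 * H
Water correction = 2442 * 9 * 0.111 = 2439.558 kJ/kg
LHV = 43075 - 2439.558 = 40635.44 kJ/kg


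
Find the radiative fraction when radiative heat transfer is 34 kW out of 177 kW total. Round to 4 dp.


f_rad = Q_rad / Q_total
f_rad = 34 / 177 = 0.1921


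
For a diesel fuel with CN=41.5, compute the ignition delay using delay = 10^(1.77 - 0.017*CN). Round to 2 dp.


delay = 10^(1.77 - 0.017*CN)
Exponent = 1.77 - 0.017*41.5 = 1.0645
delay = 10^1.0645 = 11.60 ms


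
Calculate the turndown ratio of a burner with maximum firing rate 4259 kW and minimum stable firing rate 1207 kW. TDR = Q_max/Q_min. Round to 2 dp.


TDR = Q_max / Q_min
TDR = 4259 / 1207 = 3.53


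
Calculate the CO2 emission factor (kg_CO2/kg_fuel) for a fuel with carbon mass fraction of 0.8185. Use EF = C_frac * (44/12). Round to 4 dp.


EF = C_frac * (M_CO2 / M_C)
EF = 0.8185 * (44/12)
EF = 0.8185 * 3.666667 = 3.0012 kg_CO2/kg_fuel


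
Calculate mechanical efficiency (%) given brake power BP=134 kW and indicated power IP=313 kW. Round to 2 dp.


eta_mech = (BP / IP) * 100
Ratio = 134 / 313 = 0.4281
eta_mech = 0.4281 * 100 = 42.81%


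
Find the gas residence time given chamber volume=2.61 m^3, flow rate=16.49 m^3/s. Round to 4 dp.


tau = V / Q_flow
tau = 2.61 / 16.49 = 0.1583 s


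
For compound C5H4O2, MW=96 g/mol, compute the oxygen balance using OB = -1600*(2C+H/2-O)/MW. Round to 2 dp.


OB = -1600 * (2C + H/2 - O) / MW
Inner = 2*5 + 4/2 - 2 = 10.00
OB = -1600 * 10.00 / 96 = -166.67%


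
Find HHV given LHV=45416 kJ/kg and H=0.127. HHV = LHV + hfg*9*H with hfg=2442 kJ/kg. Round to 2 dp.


HHV = LHV + hfg * 9 * H
Water addition = 2442 * 9 * 0.127 = 2791.206 kJ/kg
HHV = 45416 + 2791.206 = 48207.21 kJ/kg


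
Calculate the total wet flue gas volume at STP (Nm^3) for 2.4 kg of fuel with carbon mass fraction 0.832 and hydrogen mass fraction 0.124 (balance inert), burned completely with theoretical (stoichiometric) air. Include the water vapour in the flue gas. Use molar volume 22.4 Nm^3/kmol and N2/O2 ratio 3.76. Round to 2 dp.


Per kg fuel: CO2 = (C/12 kmol)*22.4 = (0.832/12)*22.4 = 1.55307 Nm^3
Per kg fuel: H2O = (H/2 kmol)*22.4 = (0.124/2)*22.4 = 1.38880 Nm^3
O2 needed per kg fuel = C/12 + H/4 = 0.832/12 + 0.124/4 = 0.10033333 kmol
Per kg fuel: N2 = O2*3.76*22.4 = 0.10033333*3.76*22.4 = 8.45047 Nm^3
Total per kg = 1.55307 + 1.38880 + 8.45047 = 11.39234 Nm^3
Total = 11.39234 * 2.4 = 27.34 Nm^3


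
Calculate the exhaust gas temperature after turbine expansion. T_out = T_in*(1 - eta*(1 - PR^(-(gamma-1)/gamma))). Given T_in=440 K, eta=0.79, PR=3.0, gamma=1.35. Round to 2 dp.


T_out = T_in * (1 - eta * (1 - PR^(-(gamma-1)/gamma)))
Exponent = -(1.35-1)/1.35 = -0.25925926
PR^exp = 3.0^(-0.25925926) = 0.75214556
Factor = 1 - 0.79*(1 - 0.75214556) = 0.80419499
T_out = 440 * 0.80419499 = 353.85 K


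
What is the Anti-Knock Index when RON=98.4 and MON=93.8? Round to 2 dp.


AKI = (RON + MON) / 2
AKI = (98.4 + 93.8) / 2
AKI = 192.2 / 2 = 96.10


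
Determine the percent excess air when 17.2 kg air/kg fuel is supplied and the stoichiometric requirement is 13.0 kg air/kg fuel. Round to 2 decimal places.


Excess air = actual - stoichiometric = 17.2 - 13.0 = 4.20 kg/kg fuel
Excess air % = (excess / stoich) * 100 = (4.20 / 13.0) * 100 = 32.31%


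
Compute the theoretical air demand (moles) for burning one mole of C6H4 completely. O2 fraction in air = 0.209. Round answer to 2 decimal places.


Balanced combustion: C6H4 + 7 O2 -> 6 CO2 + 2 H2O
O2 needed = C + H/4 = 6 + 4/4 = 7.00 moles
Air moles = O2 / 0.209 = 7.00 / 0.209 = 33.49 moles air


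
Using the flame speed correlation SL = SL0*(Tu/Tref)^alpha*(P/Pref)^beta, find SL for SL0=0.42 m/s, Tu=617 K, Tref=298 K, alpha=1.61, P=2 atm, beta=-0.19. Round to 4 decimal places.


SL = SL0 * (Tu/Tref)^alpha * (P/Pref)^beta
T ratio = 617/298 = 2.07046980
(T ratio)^alpha = 2.07046980^1.61 = 3.227535
(P/Pref)^beta = 2^(-0.19) = 0.876606
SL = 0.42 * 3.227535 * 0.876606 = 1.1883 m/s


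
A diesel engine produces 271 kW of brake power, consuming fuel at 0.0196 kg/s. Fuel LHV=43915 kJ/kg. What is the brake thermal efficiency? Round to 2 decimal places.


eta_BTE = (BP / (mf * LHV)) * 100
Denominator = 0.0196 * 43915 = 860.7340 kW
eta_BTE = (271 / 860.7340) * 100 = 31.48%


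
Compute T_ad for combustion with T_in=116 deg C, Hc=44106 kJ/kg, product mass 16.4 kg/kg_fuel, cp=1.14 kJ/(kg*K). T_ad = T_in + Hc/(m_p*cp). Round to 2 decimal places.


T_ad = T_in + Hc / (m_p * cp)
Denominator = 16.4 * 1.14 = 18.6960
Temperature rise = 44106 / 18.6960 = 2359.11 K
T_ad = 116 + 2359.11 = 2475.11 deg C


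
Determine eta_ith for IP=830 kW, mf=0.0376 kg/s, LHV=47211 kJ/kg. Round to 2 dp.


eta_ith = (IP / (mf * LHV)) * 100
Denominator = 0.0376 * 47211 = 1775.1336 kW
eta_ith = (830 / 1775.1336) * 100 = 46.76%


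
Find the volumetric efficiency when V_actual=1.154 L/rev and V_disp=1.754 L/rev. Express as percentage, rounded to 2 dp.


eta_v = (V_actual / V_disp) * 100
Ratio = 1.154 / 1.754 = 0.6579
eta_v = 0.6579 * 100 = 65.79%


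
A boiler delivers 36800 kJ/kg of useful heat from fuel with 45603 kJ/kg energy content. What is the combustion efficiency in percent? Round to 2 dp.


Efficiency = (Q_useful / Q_fuel) * 100
Efficiency = (36800 / 45603) * 100
Efficiency = 0.8070 * 100 = 80.70%


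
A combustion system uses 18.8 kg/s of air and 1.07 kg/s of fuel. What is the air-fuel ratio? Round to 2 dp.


AFR = m_air / m_fuel
AFR = 18.8 / 1.07 = 17.57


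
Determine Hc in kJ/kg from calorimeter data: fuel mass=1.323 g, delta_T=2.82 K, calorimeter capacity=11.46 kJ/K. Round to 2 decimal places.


Hc = C_cal * delta_T / m_fuel
Q_released = 11.46 * 2.82 = 32.3172 kJ
m_fuel = 1.323 g = 1.323/1000 kg = 0.001323 kg
Hc = 32.3172 / 0.001323 = 24427.21 kJ/kg


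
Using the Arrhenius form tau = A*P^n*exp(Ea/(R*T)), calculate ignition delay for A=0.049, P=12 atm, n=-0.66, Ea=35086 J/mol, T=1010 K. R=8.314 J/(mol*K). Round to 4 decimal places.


tau = A * P^n * exp(Ea/(R*T))
P^n = 12^(-0.66) = 0.19397260
Ea/(R*T) = 35086/(8.314*1010) = 4.178327
exp(Ea/(R*T)) = 65.256613
tau = 0.049 * 0.19397260 * 65.256613 = 0.6202 ms


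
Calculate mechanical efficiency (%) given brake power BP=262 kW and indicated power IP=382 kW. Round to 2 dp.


eta_mech = (BP / IP) * 100
Ratio = 262 / 382 = 0.6859
eta_mech = 0.6859 * 100 = 68.59%


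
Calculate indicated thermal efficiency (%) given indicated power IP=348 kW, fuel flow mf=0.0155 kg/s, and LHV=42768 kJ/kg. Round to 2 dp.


eta_ith = (IP / (mf * LHV)) * 100
Denominator = 0.0155 * 42768 = 662.9040 kW
eta_ith = (348 / 662.9040) * 100 = 52.50%


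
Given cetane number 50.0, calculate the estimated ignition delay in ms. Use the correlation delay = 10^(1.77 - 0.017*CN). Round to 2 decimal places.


delay = 10^(1.77 - 0.017*CN)
Exponent = 1.77 - 0.017*50.0 = 0.9200
delay = 10^0.9200 = 8.32 ms


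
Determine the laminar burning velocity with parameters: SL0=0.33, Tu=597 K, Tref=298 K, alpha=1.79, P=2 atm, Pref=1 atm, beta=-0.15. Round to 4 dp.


SL = SL0 * (Tu/Tref)^alpha * (P/Pref)^beta
T ratio = 597/298 = 2.00335570
(T ratio)^alpha = 2.00335570^1.79 = 3.468542
(P/Pref)^beta = 2^(-0.15) = 0.901250
SL = 0.33 * 3.468542 * 0.901250 = 1.0316 m/s


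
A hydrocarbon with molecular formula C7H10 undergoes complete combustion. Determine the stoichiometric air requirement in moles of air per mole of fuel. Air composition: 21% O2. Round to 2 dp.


Balanced combustion: C7H10 + 9.5 O2 -> 7 CO2 + 5 H2O
O2 needed = C + H/4 = 7 + 10/4 = 9.50 moles
Air moles = O2 / 0.21 = 9.50 / 0.21 = 45.24 moles air


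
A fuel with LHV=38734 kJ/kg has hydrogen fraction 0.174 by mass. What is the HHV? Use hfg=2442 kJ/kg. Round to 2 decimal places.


HHV = LHV + hfg * 9 * H
Water addition = 2442 * 9 * 0.174 = 3824.172 kJ/kg
HHV = 38734 + 3824.172 = 42558.17 kJ/kg


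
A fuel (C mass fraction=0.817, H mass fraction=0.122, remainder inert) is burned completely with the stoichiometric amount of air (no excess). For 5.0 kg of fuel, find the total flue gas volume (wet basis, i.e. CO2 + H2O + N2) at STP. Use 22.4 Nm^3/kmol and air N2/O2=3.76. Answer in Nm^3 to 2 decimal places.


Per kg fuel: CO2 = (C/12 kmol)*22.4 = (0.817/12)*22.4 = 1.52507 Nm^3
Per kg fuel: H2O = (H/2 kmol)*22.4 = (0.122/2)*22.4 = 1.36640 Nm^3
O2 needed per kg fuel = C/12 + H/4 = 0.817/12 + 0.122/4 = 0.09858333 kmol
Per kg fuel: N2 = O2*3.76*22.4 = 0.09858333*3.76*22.4 = 8.30308 Nm^3
Total per kg = 1.52507 + 1.36640 + 8.30308 = 11.19455 Nm^3
Total = 11.19455 * 5.0 = 55.97 Nm^3


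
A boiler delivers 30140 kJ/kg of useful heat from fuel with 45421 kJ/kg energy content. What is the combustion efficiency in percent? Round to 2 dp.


Efficiency = (Q_useful / Q_fuel) * 100
Efficiency = (30140 / 45421) * 100
Efficiency = 0.6636 * 100 = 66.36%


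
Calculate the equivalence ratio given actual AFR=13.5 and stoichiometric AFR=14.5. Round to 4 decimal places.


phi = AFR_stoich / AFR_actual
phi = 14.5 / 13.5 = 1.0741


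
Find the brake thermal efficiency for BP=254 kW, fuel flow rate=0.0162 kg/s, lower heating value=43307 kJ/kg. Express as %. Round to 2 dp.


eta_BTE = (BP / (mf * LHV)) * 100
Denominator = 0.0162 * 43307 = 701.5734 kW
eta_BTE = (254 / 701.5734) * 100 = 36.20%


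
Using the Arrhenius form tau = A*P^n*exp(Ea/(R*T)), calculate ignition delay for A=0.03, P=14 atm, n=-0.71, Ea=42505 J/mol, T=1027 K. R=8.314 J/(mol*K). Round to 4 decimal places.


tau = A * P^n * exp(Ea/(R*T))
P^n = 14^(-0.71) = 0.15354974
Ea/(R*T) = 42505/(8.314*1027) = 4.978053
exp(Ea/(R*T)) = 145.191486
tau = 0.03 * 0.15354974 * 145.191486 = 0.6688 ms


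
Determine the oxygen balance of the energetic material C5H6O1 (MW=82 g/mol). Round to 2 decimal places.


OB = -1600 * (2C + H/2 - O) / MW
Inner = 2*5 + 6/2 - 1 = 12.00
OB = -1600 * 12.00 / 82 = -234.15%


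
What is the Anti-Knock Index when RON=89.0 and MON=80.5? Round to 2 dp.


AKI = (RON + MON) / 2
AKI = (89.0 + 80.5) / 2
AKI = 169.5 / 2 = 84.75


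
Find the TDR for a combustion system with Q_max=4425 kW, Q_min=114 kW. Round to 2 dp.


TDR = Q_max / Q_min
TDR = 4425 / 114 = 38.82


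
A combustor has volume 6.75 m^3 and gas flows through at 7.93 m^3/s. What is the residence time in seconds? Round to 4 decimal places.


tau = V / Q_flow
tau = 6.75 / 7.93 = 0.8512 s


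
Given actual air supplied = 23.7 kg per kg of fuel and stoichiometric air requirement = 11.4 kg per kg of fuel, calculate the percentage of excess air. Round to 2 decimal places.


Excess air = actual - stoichiometric = 23.7 - 11.4 = 12.30 kg/kg fuel
Excess air % = (excess / stoich) * 100 = (12.30 / 11.4) * 100 = 107.89%


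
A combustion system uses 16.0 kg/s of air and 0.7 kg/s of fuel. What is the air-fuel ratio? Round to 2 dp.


AFR = m_air / m_fuel
AFR = 16.0 / 0.7 = 22.86


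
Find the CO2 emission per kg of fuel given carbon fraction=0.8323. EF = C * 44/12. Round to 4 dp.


EF = C_frac * (M_CO2 / M_C)
EF = 0.8323 * (44/12)
EF = 0.8323 * 3.666667 = 3.0518 kg_CO2/kg_fuel


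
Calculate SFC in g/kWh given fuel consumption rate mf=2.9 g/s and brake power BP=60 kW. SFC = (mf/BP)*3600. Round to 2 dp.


SFC = (mf / BP) * 3600
Rate = 2.9 / 60 = 0.048333 g/(s*kW)
SFC = 0.048333 * 3600 = 174.00 g/kWh


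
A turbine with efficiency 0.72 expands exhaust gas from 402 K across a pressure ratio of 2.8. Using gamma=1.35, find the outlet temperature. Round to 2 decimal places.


T_out = T_in * (1 - eta * (1 - PR^(-(gamma-1)/gamma)))
Exponent = -(1.35-1)/1.35 = -0.25925926
PR^exp = 2.8^(-0.25925926) = 0.76572026
Factor = 1 - 0.72*(1 - 0.76572026) = 0.83131859
T_out = 402 * 0.83131859 = 334.19 K


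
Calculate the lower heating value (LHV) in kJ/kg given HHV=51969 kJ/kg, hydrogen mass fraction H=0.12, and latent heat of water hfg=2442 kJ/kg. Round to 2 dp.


LHV = HHV - hfg * 9 * H
Water correction = 2442 * 9 * 0.12 = 2637.360 kJ/kg
LHV = 51969 - 2637.360 = 49331.64 kJ/kg


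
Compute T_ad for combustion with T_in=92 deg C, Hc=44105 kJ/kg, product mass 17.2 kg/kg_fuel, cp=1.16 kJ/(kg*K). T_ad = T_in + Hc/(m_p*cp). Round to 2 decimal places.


T_ad = T_in + Hc / (m_p * cp)
Denominator = 17.2 * 1.16 = 19.9520
Temperature rise = 44105 / 19.9520 = 2210.56 K
T_ad = 92 + 2210.56 = 2302.56 deg C


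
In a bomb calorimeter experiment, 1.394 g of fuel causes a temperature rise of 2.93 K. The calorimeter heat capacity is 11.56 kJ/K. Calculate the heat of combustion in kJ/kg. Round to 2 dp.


Hc = C_cal * delta_T / m_fuel
Q_released = 11.56 * 2.93 = 33.8708 kJ
m_fuel = 1.394 g = 1.394/1000 kg = 0.001394 kg
Hc = 33.8708 / 0.001394 = 24297.56 kJ/kg


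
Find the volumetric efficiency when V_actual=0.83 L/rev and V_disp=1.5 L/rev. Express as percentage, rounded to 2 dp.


eta_v = (V_actual / V_disp) * 100
Ratio = 0.83 / 1.5 = 0.5533
eta_v = 0.5533 * 100 = 55.33%


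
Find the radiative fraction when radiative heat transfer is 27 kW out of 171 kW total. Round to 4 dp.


f_rad = Q_rad / Q_total
f_rad = 27 / 171 = 0.1579


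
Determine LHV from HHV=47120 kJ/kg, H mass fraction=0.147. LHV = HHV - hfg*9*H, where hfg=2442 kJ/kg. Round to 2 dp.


LHV = HHV - hfg * 9 * H
Water correction = 2442 * 9 * 0.147 = 3230.766 kJ/kg
LHV = 47120 - 3230.766 = 43889.23 kJ/kg


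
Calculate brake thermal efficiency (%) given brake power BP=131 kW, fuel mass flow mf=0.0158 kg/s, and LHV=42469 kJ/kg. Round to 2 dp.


eta_BTE = (BP / (mf * LHV)) * 100
Denominator = 0.0158 * 42469 = 671.0102 kW
eta_BTE = (131 / 671.0102) * 100 = 19.52%


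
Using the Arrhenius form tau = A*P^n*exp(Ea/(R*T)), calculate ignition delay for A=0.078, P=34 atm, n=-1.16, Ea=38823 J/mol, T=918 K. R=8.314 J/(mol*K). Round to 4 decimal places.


tau = A * P^n * exp(Ea/(R*T))
P^n = 34^(-1.16) = 0.01672956
Ea/(R*T) = 38823/(8.314*918) = 5.086703
exp(Ea/(R*T)) = 161.855362
tau = 0.078 * 0.01672956 * 161.855362 = 0.2112 ms


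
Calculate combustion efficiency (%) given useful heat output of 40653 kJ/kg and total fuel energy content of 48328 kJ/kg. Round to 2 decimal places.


Efficiency = (Q_useful / Q_fuel) * 100
Efficiency = (40653 / 48328) * 100
Efficiency = 0.8412 * 100 = 84.12%


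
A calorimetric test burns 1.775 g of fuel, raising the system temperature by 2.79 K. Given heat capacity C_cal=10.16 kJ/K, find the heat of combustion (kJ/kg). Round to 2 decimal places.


Hc = C_cal * delta_T / m_fuel
Q_released = 10.16 * 2.79 = 28.3464 kJ
m_fuel = 1.775 g = 1.775/1000 kg = 0.001775 kg
Hc = 28.3464 / 0.001775 = 15969.80 kJ/kg


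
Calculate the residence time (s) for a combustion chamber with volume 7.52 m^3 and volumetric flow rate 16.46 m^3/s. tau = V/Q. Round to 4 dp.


tau = V / Q_flow
tau = 7.52 / 16.46 = 0.4569 s


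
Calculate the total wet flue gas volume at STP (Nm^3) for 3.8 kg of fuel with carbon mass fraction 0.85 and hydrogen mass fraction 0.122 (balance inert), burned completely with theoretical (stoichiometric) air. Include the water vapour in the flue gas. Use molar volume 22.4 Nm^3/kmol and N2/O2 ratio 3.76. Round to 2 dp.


Per kg fuel: CO2 = (C/12 kmol)*22.4 = (0.85/12)*22.4 = 1.58667 Nm^3
Per kg fuel: H2O = (H/2 kmol)*22.4 = (0.122/2)*22.4 = 1.36640 Nm^3
O2 needed per kg fuel = C/12 + H/4 = 0.85/12 + 0.122/4 = 0.10133333 kmol
Per kg fuel: N2 = O2*3.76*22.4 = 0.10133333*3.76*22.4 = 8.53470 Nm^3
Total per kg = 1.58667 + 1.36640 + 8.53470 = 11.48777 Nm^3
Total = 11.48777 * 3.8 = 43.65 Nm^3


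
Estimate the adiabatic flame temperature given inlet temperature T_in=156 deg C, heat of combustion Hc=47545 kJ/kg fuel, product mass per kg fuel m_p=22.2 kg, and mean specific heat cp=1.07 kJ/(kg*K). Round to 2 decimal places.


T_ad = T_in + Hc / (m_p * cp)
Denominator = 22.2 * 1.07 = 23.7540
Temperature rise = 47545 / 23.7540 = 2001.56 K
T_ad = 156 + 2001.56 = 2157.56 deg C


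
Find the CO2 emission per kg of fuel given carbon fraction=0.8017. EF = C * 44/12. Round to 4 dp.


EF = C_frac * (M_CO2 / M_C)
EF = 0.8017 * (44/12)
EF = 0.8017 * 3.666667 = 2.9396 kg_CO2/kg_fuel


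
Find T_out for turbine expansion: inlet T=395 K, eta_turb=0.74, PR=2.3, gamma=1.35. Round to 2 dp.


T_out = T_in * (1 - eta * (1 - PR^(-(gamma-1)/gamma)))
Exponent = -(1.35-1)/1.35 = -0.25925926
PR^exp = 2.3^(-0.25925926) = 0.80578413
Factor = 1 - 0.74*(1 - 0.80578413) = 0.85628026
T_out = 395 * 0.85628026 = 338.23 K


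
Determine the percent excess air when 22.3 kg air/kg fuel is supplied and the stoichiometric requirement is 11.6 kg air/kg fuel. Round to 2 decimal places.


Excess air = actual - stoichiometric = 22.3 - 11.6 = 10.70 kg/kg fuel
Excess air % = (excess / stoich) * 100 = (10.70 / 11.6) * 100 = 92.24%


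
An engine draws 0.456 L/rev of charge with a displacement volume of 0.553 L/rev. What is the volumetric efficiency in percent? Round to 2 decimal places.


eta_v = (V_actual / V_disp) * 100
Ratio = 0.456 / 0.553 = 0.8246
eta_v = 0.8246 * 100 = 82.46%


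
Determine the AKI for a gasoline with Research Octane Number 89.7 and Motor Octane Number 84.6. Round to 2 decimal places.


AKI = (RON + MON) / 2
AKI = (89.7 + 84.6) / 2
AKI = 174.3 / 2 = 87.15


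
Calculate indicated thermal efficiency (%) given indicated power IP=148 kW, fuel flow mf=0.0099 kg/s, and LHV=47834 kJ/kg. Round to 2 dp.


eta_ith = (IP / (mf * LHV)) * 100
Denominator = 0.0099 * 47834 = 473.5566 kW
eta_ith = (148 / 473.5566) * 100 = 31.25%


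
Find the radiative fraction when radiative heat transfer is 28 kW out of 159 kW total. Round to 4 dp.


f_rad = Q_rad / Q_total
f_rad = 28 / 159 = 0.1761


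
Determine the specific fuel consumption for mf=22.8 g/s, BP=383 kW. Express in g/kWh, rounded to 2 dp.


SFC = (mf / BP) * 3600
Rate = 22.8 / 383 = 0.059530 g/(s*kW)
SFC = 0.059530 * 3600 = 214.31 g/kWh


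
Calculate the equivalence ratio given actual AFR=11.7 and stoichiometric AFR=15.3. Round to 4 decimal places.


phi = AFR_stoich / AFR_actual
phi = 15.3 / 11.7 = 1.3077


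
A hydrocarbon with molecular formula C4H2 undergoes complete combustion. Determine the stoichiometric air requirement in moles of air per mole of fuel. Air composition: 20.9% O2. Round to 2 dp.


Balanced combustion: C4H2 + 4.5 O2 -> 4 CO2 + 1 H2O
O2 needed = C + H/4 = 4 + 2/4 = 4.50 moles
Air moles = O2 / 0.209 = 4.50 / 0.209 = 21.53 moles air


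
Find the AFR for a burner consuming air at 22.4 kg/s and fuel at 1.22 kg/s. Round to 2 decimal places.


AFR = m_air / m_fuel
AFR = 22.4 / 1.22 = 18.36


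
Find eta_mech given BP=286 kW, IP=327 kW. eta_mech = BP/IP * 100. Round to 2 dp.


eta_mech = (BP / IP) * 100
Ratio = 286 / 327 = 0.8746
eta_mech = 0.8746 * 100 = 87.46%


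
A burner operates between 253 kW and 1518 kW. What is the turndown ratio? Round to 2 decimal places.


TDR = Q_max / Q_min
TDR = 1518 / 253 = 6.00


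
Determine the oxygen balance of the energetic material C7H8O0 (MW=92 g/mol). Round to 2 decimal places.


OB = -1600 * (2C + H/2 - O) / MW
Inner = 2*7 + 8/2 - 0 = 18.00
OB = -1600 * 18.00 / 92 = -313.04%


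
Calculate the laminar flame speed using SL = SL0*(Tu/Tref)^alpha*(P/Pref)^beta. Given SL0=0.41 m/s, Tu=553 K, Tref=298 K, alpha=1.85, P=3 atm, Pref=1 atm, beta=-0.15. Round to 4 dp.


SL = SL0 * (Tu/Tref)^alpha * (P/Pref)^beta
T ratio = 553/298 = 1.85570470
(T ratio)^alpha = 1.85570470^1.85 = 3.138639
(P/Pref)^beta = 3^(-0.15) = 0.848070
SL = 0.41 * 3.138639 * 0.848070 = 1.0913 m/s


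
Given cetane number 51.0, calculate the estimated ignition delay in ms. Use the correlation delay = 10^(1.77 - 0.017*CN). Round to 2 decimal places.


delay = 10^(1.77 - 0.017*CN)
Exponent = 1.77 - 0.017*51.0 = 0.9030
delay = 10^0.9030 = 8.00 ms


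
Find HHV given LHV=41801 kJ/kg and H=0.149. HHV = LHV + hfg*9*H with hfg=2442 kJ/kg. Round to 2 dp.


HHV = LHV + hfg * 9 * H
Water addition = 2442 * 9 * 0.149 = 3274.722 kJ/kg
HHV = 41801 + 3274.722 = 45075.72 kJ/kg


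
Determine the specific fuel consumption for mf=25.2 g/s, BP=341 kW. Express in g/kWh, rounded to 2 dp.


SFC = (mf / BP) * 3600
Rate = 25.2 / 341 = 0.073900 g/(s*kW)
SFC = 0.073900 * 3600 = 266.04 g/kWh


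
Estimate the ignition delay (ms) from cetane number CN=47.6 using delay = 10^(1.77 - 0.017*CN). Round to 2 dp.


delay = 10^(1.77 - 0.017*CN)
Exponent = 1.77 - 0.017*47.6 = 0.9608
delay = 10^0.9608 = 9.14 ms


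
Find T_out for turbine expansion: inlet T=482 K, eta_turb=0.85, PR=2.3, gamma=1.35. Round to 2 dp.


T_out = T_in * (1 - eta * (1 - PR^(-(gamma-1)/gamma)))
Exponent = -(1.35-1)/1.35 = -0.25925926
PR^exp = 2.3^(-0.25925926) = 0.80578413
Factor = 1 - 0.85*(1 - 0.80578413) = 0.83491651
T_out = 482 * 0.83491651 = 402.43 K


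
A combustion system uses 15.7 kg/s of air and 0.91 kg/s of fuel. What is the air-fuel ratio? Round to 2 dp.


AFR = m_air / m_fuel
AFR = 15.7 / 0.91 = 17.25


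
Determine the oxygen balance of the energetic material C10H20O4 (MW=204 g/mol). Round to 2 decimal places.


OB = -1600 * (2C + H/2 - O) / MW
Inner = 2*10 + 20/2 - 4 = 26.00
OB = -1600 * 26.00 / 204 = -203.92%


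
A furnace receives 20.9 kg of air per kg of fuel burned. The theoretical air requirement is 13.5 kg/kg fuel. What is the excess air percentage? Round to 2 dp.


Excess air = actual - stoichiometric = 20.9 - 13.5 = 7.40 kg/kg fuel
Excess air % = (excess / stoich) * 100 = (7.40 / 13.5) * 100 = 54.81%


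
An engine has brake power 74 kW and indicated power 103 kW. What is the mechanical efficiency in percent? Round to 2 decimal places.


eta_mech = (BP / IP) * 100
Ratio = 74 / 103 = 0.7184
eta_mech = 0.7184 * 100 = 71.84%


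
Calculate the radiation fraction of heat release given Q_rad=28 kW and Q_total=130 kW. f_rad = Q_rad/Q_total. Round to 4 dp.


f_rad = Q_rad / Q_total
f_rad = 28 / 130 = 0.2154


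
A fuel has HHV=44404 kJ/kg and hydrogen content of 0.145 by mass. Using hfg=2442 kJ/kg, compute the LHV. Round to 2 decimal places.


LHV = HHV - hfg * 9 * H
Water correction = 2442 * 9 * 0.145 = 3186.810 kJ/kg
LHV = 44404 - 3186.810 = 41217.19 kJ/kg


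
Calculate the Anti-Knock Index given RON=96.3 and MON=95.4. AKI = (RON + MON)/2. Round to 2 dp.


AKI = (RON + MON) / 2
AKI = (96.3 + 95.4) / 2
AKI = 191.7 / 2 = 95.85


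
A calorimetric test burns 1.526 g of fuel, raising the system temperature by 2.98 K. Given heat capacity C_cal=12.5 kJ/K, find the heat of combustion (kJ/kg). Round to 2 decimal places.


Hc = C_cal * delta_T / m_fuel
Q_released = 12.5 * 2.98 = 37.2500 kJ
m_fuel = 1.526 g = 1.526/1000 kg = 0.001526 kg
Hc = 37.2500 / 0.001526 = 24410.22 kJ/kg


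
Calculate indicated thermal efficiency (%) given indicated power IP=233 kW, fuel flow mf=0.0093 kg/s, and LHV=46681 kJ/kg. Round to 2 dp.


eta_ith = (IP / (mf * LHV)) * 100
Denominator = 0.0093 * 46681 = 434.1333 kW
eta_ith = (233 / 434.1333) * 100 = 53.67%


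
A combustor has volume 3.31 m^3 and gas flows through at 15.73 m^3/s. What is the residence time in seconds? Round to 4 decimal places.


tau = V / Q_flow
tau = 3.31 / 15.73 = 0.2104 s


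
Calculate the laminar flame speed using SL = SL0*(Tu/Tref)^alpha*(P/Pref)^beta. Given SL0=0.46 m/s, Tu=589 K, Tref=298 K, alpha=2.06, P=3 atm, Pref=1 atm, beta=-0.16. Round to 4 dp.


SL = SL0 * (Tu/Tref)^alpha * (P/Pref)^beta
T ratio = 589/298 = 1.97651007
(T ratio)^alpha = 1.97651007^2.06 = 4.069603
(P/Pref)^beta = 3^(-0.16) = 0.838804
SL = 0.46 * 4.069603 * 0.838804 = 1.5703 m/s


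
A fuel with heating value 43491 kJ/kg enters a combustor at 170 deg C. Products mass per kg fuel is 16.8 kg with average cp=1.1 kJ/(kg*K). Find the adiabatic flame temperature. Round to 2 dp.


T_ad = T_in + Hc / (m_p * cp)
Denominator = 16.8 * 1.1 = 18.4800
Temperature rise = 43491 / 18.4800 = 2353.41 K
T_ad = 170 + 2353.41 = 2523.41 deg C


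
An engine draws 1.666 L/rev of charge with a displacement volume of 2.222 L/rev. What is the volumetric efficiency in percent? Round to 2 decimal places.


eta_v = (V_actual / V_disp) * 100
Ratio = 1.666 / 2.222 = 0.7498
eta_v = 0.7498 * 100 = 74.98%


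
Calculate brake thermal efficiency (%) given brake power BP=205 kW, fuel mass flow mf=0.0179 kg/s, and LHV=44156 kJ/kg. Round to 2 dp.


eta_BTE = (BP / (mf * LHV)) * 100
Denominator = 0.0179 * 44156 = 790.3924 kW
eta_BTE = (205 / 790.3924) * 100 = 25.94%


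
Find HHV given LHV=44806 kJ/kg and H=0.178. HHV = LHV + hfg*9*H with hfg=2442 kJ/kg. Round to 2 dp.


HHV = LHV + hfg * 9 * H
Water addition = 2442 * 9 * 0.178 = 3912.084 kJ/kg
HHV = 44806 + 3912.084 = 48718.08 kJ/kg


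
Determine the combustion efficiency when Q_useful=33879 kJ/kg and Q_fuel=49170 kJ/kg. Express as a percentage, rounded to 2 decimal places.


Efficiency = (Q_useful / Q_fuel) * 100
Efficiency = (33879 / 49170) * 100
Efficiency = 0.6890 * 100 = 68.90%


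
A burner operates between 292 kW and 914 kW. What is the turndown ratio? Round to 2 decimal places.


TDR = Q_max / Q_min
TDR = 914 / 292 = 3.13


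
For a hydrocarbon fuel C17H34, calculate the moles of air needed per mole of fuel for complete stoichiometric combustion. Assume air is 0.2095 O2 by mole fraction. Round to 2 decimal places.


Balanced combustion: C17H34 + 25.5 O2 -> 17 CO2 + 17 H2O
O2 needed = C + H/4 = 17 + 34/4 = 25.50 moles
Air moles = O2 / 0.2095 = 25.50 / 0.2095 = 121.72 moles air


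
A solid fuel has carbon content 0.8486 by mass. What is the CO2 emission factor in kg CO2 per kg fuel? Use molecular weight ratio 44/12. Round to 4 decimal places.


EF = C_frac * (M_CO2 / M_C)
EF = 0.8486 * (44/12)
EF = 0.8486 * 3.666667 = 3.1115 kg_CO2/kg_fuel


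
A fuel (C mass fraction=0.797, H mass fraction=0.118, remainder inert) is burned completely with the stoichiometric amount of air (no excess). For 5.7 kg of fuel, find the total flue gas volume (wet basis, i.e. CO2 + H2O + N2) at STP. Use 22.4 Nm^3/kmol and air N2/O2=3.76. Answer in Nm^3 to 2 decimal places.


Per kg fuel: CO2 = (C/12 kmol)*22.4 = (0.797/12)*22.4 = 1.48773 Nm^3
Per kg fuel: H2O = (H/2 kmol)*22.4 = (0.118/2)*22.4 = 1.32160 Nm^3
O2 needed per kg fuel = C/12 + H/4 = 0.797/12 + 0.118/4 = 0.09591667 kmol
Per kg fuel: N2 = O2*3.76*22.4 = 0.09591667*3.76*22.4 = 8.07849 Nm^3
Total per kg = 1.48773 + 1.32160 + 8.07849 = 10.88782 Nm^3
Total = 10.88782 * 5.7 = 62.06 Nm^3


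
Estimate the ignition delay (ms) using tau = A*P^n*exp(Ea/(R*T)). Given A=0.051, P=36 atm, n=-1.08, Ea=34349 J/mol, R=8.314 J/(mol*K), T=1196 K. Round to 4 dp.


tau = A * P^n * exp(Ea/(R*T))
P^n = 36^(-1.08) = 0.02085419
Ea/(R*T) = 34349/(8.314*1196) = 3.454402
exp(Ea/(R*T)) = 31.639368
tau = 0.051 * 0.02085419 * 31.639368 = 0.0337 ms


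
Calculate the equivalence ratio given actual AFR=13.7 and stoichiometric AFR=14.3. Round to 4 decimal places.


phi = AFR_stoich / AFR_actual
phi = 14.3 / 13.7 = 1.0438


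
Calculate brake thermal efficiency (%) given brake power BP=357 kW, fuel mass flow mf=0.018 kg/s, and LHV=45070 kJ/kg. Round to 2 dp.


eta_BTE = (BP / (mf * LHV)) * 100
Denominator = 0.018 * 45070 = 811.2600 kW
eta_BTE = (357 / 811.2600) * 100 = 44.01%


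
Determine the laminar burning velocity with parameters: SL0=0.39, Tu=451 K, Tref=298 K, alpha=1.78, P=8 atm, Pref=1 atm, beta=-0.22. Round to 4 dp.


SL = SL0 * (Tu/Tref)^alpha * (P/Pref)^beta
T ratio = 451/298 = 1.51342282
(T ratio)^alpha = 1.51342282^1.78 = 2.090881
(P/Pref)^beta = 8^(-0.22) = 0.632878
SL = 0.39 * 2.090881 * 0.632878 = 0.5161 m/s


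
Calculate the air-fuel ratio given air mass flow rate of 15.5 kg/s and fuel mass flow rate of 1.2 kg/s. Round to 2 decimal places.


AFR = m_air / m_fuel
AFR = 15.5 / 1.2 = 12.92


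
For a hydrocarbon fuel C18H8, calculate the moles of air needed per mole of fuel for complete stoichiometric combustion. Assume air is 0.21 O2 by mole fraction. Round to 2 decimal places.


Balanced combustion: C18H8 + 20 O2 -> 18 CO2 + 4 H2O
O2 needed = C + H/4 = 18 + 8/4 = 20.00 moles
Air moles = O2 / 0.21 = 20.00 / 0.21 = 95.24 moles air


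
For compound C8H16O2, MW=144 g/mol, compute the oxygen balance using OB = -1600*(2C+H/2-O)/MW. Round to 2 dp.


OB = -1600 * (2C + H/2 - O) / MW
Inner = 2*8 + 16/2 - 2 = 22.00
OB = -1600 * 22.00 / 144 = -244.44%


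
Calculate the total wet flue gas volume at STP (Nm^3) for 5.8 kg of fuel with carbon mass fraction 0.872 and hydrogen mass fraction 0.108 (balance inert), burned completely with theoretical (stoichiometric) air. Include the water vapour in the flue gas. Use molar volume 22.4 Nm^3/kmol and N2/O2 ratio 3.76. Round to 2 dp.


Per kg fuel: CO2 = (C/12 kmol)*22.4 = (0.872/12)*22.4 = 1.62773 Nm^3
Per kg fuel: H2O = (H/2 kmol)*22.4 = (0.108/2)*22.4 = 1.20960 Nm^3
O2 needed per kg fuel = C/12 + H/4 = 0.872/12 + 0.108/4 = 0.09966667 kmol
Per kg fuel: N2 = O2*3.76*22.4 = 0.09966667*3.76*22.4 = 8.39433 Nm^3
Total per kg = 1.62773 + 1.20960 + 8.39433 = 11.23166 Nm^3
Total = 11.23166 * 5.8 = 65.14 Nm^3


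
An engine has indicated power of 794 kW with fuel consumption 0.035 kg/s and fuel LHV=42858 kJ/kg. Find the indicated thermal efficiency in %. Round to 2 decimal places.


eta_ith = (IP / (mf * LHV)) * 100
Denominator = 0.035 * 42858 = 1500.0300 kW
eta_ith = (794 / 1500.0300) * 100 = 52.93%


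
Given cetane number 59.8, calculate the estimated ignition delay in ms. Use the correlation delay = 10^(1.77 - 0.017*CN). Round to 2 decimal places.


delay = 10^(1.77 - 0.017*CN)
Exponent = 1.77 - 0.017*59.8 = 0.7534
delay = 10^0.7534 = 5.67 ms


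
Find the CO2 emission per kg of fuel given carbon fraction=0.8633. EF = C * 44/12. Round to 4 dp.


EF = C_frac * (M_CO2 / M_C)
EF = 0.8633 * (44/12)
EF = 0.8633 * 3.666667 = 3.1654 kg_CO2/kg_fuel


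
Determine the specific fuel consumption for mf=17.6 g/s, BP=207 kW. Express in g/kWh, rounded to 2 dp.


SFC = (mf / BP) * 3600
Rate = 17.6 / 207 = 0.085024 g/(s*kW)
SFC = 0.085024 * 3600 = 306.09 g/kWh


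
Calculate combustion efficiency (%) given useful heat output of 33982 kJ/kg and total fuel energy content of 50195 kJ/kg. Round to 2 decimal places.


Efficiency = (Q_useful / Q_fuel) * 100
Efficiency = (33982 / 50195) * 100
Efficiency = 0.6770 * 100 = 67.70%


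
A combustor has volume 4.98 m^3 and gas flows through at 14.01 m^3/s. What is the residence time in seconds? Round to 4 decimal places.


tau = V / Q_flow
tau = 4.98 / 14.01 = 0.3555 s


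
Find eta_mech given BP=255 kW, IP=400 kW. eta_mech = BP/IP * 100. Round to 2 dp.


eta_mech = (BP / IP) * 100
Ratio = 255 / 400 = 0.6375
eta_mech = 0.6375 * 100 = 63.75%


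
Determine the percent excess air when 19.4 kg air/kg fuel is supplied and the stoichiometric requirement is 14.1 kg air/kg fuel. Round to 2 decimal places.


Excess air = actual - stoichiometric = 19.4 - 14.1 = 5.30 kg/kg fuel
Excess air % = (excess / stoich) * 100 = (5.30 / 14.1) * 100 = 37.59%


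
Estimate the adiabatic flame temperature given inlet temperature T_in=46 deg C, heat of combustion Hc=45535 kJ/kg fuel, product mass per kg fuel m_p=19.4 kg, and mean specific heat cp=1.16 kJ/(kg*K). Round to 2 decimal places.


T_ad = T_in + Hc / (m_p * cp)
Denominator = 19.4 * 1.16 = 22.5040
Temperature rise = 45535 / 22.5040 = 2023.42 K
T_ad = 46 + 2023.42 = 2069.42 deg C


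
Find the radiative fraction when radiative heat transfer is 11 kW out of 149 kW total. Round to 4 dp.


f_rad = Q_rad / Q_total
f_rad = 11 / 149 = 0.0738


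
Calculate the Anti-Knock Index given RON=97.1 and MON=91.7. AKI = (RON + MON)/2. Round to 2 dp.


AKI = (RON + MON) / 2
AKI = (97.1 + 91.7) / 2
AKI = 188.8 / 2 = 94.40


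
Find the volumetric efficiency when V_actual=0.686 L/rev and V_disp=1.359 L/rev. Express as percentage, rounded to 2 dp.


eta_v = (V_actual / V_disp) * 100
Ratio = 0.686 / 1.359 = 0.5048
eta_v = 0.5048 * 100 = 50.48%


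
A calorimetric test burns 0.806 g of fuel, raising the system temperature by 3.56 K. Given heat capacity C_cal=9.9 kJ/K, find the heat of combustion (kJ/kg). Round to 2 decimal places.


Hc = C_cal * delta_T / m_fuel
Q_released = 9.9 * 3.56 = 35.2440 kJ
m_fuel = 0.806 g = 0.806/1000 kg = 0.000806 kg
Hc = 35.2440 / 0.000806 = 43727.05 kJ/kg
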